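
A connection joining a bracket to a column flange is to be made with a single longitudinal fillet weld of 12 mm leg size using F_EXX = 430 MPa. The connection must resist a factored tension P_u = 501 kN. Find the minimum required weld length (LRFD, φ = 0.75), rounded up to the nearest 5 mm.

Throat t_e = 0.707 × 12 = 8.484 mm.
φr_n = 0.75 × 0.6 × 430 × 8.484 × 10⁻³ = 1.642 kN/mm.
L_req = P_u / φr_n = 501 / 1.642 = 305.2 mm total.
Round up → use L = 310 mm.

L = 310 mm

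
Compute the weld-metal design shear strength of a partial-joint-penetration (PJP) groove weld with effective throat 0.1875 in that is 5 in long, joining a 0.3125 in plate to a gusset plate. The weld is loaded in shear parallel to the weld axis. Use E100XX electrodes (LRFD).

E100XX → F_EXX = 100 ksi.
Effective throat (given) t_e = 0.1875 in.
A_we = 0.1875 × 5 = 0.9375 in².
F_nw = 0.6 F_EXX = 60 ksi.
φR_n = 0.75 × 60 × 0.9375 = 42.19 kip.

φR_n ≈ 42.2 kip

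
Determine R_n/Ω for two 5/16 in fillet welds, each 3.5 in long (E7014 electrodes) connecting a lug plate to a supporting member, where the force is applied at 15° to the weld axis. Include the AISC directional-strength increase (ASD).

E70XX → F_EXX = 70 ksi.
t_e = 0.707 × 0.3125 = 0.2209 in; A_we = 0.2209 × 7 = 1.547 in².
Directional factor: 1.0 + 0.5 sin^1.5(15°) = 1.066.
F_nw = 0.6 × 70 × 1.066 = 44.77 ksi.
R_n/Ω = (44.77 × 1.547) / 2.0 = 34.62 kip.

R_n/Ω ≈ 34.6 kip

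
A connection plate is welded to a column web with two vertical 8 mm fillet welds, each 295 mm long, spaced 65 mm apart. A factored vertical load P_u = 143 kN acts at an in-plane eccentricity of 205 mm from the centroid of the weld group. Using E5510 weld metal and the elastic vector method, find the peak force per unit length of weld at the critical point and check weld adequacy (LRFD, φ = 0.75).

f_max ≈ 984 N/mm; adequate

E55XX → F_EXX = 550 MPa.
Total weld length L_w = 590 mm. Treat welds as unit-width lines.
Polar moment about centroid: J = 2[d³/12 + d(b/2)²] = 2[295³/12 + 295×32.5²] = 4902000 mm³.
Direct shear f_v = P/L_w = 143×10³ / 590 = 242.4 N/mm (vertical).
Torsion M = P·e = 143×10³ × 205 = 29315000 N·mm.
Critical point at (x, y) = (32.5, 147.5) from centroid. f_tx = M·y/J = 882.1 N/mm; f_ty = M·x/J = 194.4 N/mm.
Resultant f_max = √[f_tx² + (f_v + f_ty)²] = √[882.1² + (242.4 + 194.4)²] = 984.3 N/mm.
Capacity per unit length: φr_n = 0.75 × 0.6 × 550 × (0.707 × 8) = 1400 N/mm.
984.3 ≤ 1400 → adequate.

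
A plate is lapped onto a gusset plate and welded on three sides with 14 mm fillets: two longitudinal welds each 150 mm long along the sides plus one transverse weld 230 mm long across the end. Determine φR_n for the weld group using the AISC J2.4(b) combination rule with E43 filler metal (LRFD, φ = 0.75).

φR_n ≈ 1150 kN

E43XX → F_EXX = 430 MPa.
t_e = 0.707 × 14 = 9.898 mm.
R_nwl = 0.6 × 430 × 9.898 × 300 × 10⁻³ = 766.1 kN (longitudinal, 2 welds).
R_nwt = 0.6 × 430 × 9.898 × 230 × 10⁻³ = 587.3 kN (transverse, base value).
(i) R_nwl + R_nwt = 1353 kN; (ii) 0.85 R_nwl + 1.5 R_nwt = 1532 kN.
R_n = max = 1532 kN [governs: (ii)]; φR_n = 1149 kN.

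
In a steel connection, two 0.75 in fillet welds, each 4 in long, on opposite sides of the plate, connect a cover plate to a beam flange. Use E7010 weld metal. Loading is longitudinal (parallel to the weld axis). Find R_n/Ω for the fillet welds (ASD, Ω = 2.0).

E70XX → F_EXX = 70 ksi.
Effective throat t_e = 0.707 × 0.75 = 0.5302 in.
Total length L = 8 in; A_we = 0.5302 × 8 = 4.242 in².
F_nw = 0.6 F_EXX = 0.6 × 70 = 42 ksi.
R_n = 42 × 4.242 = 178.2 kip; R_n/Ω = 178.2/2.0 = 89.08 kip.

R_n/Ω ≈ 89.1 kip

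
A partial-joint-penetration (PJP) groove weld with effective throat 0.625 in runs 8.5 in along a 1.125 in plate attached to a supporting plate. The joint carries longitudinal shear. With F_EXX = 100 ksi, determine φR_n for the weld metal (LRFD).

φR_n ≈ 239 kip

Effective throat (given) t_e = 0.625 in.
A_we = 0.625 × 8.5 = 5.312 in².
F_nw = 0.6 F_EXX = 60 ksi.
φR_n = 0.75 × 60 × 5.312 = 239.1 kip.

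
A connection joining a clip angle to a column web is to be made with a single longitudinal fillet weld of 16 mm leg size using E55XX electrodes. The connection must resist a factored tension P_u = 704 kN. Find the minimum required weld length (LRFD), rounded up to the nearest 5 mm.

L = 255 mm

E55XX → F_EXX = 550 MPa.
Throat t_e = 0.707 × 16 = 11.31 mm.
φr_n = 0.75 × 0.6 × 550 × 11.31 × 10⁻³ = 2.8 kN/mm.
L_req = P_u / φr_n = 704 / 2.8 = 251.5 mm total.
Round up → use L = 255 mm.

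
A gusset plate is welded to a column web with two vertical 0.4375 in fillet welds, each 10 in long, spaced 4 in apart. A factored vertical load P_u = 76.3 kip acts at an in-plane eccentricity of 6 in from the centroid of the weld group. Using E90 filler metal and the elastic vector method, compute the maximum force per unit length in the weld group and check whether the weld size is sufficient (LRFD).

f_max ≈ 11.9 kip/in; adequate

E90XX → F_EXX = 90 ksi.
Total weld length L_w = 20 in. Treat welds as unit-width lines.
Polar moment about centroid: J = 2[d³/12 + d(b/2)²] = 2[10³/12 + 10×2²] = 246.7 in³.
Direct shear f_v = P/L_w = 76.3 / 20 = 3.815 kip/in (vertical).
Torsion M = P·e = 76.3 × 6 = 457.8 kip·in.
Critical point at (x, y) = (2, 5) from centroid. f_tx = M·y/J = 9.28 kip/in; f_ty = M·x/J = 3.712 kip/in.
Resultant f_max = √[f_tx² + (f_v + f_ty)²] = √[9.28² + (3.815 + 3.712)²] = 11.95 kip/in.
Capacity per unit length: φr_n = 0.75 × 0.6 × 90 × (0.707 × 0.4375) = 12.53 kip/in.
11.95 ≤ 12.53 → adequate.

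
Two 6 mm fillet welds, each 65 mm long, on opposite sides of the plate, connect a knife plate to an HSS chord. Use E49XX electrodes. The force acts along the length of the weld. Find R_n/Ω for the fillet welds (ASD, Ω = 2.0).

R_n/Ω ≈ 81.1 kN

E49XX → F_EXX = 490 MPa.
Effective throat t_e = 0.707 × 6 = 4.242 mm.
Total length L = 130 mm; A_we = 4.242 × 130 = 551.5 mm².
F_nw = 0.6 F_EXX = 0.6 × 490 = 294 MPa.
R_n = 294 × 551.5 × 10⁻³ = 162.1 kN; R_n/Ω = 162.1/2.0 = 81.06 kN.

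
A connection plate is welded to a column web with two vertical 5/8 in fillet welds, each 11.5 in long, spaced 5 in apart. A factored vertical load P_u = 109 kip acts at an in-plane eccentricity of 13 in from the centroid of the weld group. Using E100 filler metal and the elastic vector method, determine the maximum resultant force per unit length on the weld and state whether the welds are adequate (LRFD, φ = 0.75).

E100XX → F_EXX = 100 ksi.
Total weld length L_w = 23 in. Treat welds as unit-width lines.
Polar moment about centroid: J = 2[d³/12 + d(b/2)²] = 2[11.5³/12 + 11.5×2.5²] = 397.2 in³.
Direct shear f_v = P/L_w = 109 / 23 = 4.739 kip/in (vertical).
Torsion M = P·e = 109 × 13 = 1417 kip·in.
Critical point at (x, y) = (2.5, 5.75) from centroid. f_tx = M·y/J = 20.51 kip/in; f_ty = M·x/J = 8.918 kip/in.
Resultant f_max = √[f_tx² + (f_v + f_ty)²] = √[20.51² + (4.739 + 8.918)²] = 24.64 kip/in.
Capacity per unit length: φr_n = 0.75 × 0.6 × 100 × (0.707 × 0.625) = 19.88 kip/in.
24.64 > 19.88 → NOT adequate.

f_max ≈ 24.6 kip/in; NOT adequate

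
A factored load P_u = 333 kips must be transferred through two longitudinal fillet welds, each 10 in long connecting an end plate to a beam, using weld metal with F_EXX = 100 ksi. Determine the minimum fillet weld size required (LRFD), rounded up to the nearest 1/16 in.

Total weld length L = 20 in.
Required throat t_e = P_u / (φ × 0.6 F_EXX × L) = 333 / (0.75 × 0.6 × 100 × 20) = 0.37 in.
Required leg w = t_e / 0.707 = 0.5233 in → use 9/16 in.

w = 9/16 in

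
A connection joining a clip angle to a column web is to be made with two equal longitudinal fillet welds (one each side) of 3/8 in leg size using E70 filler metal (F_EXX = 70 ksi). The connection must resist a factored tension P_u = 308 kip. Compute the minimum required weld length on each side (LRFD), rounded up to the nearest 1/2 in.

Throat t_e = 0.707 × 0.375 = 0.2651 in.
φr_n = 0.75 × 0.6 × 70 × 0.2651 = 8.351 kip/in.
L_req = P_u / φr_n = 308 / 8.351 = 36.88 in total.
Per side: 36.88 / 2 = 18.44 in.
Round up → use L = 18.5 in on each side.

L = 18.5 in on each side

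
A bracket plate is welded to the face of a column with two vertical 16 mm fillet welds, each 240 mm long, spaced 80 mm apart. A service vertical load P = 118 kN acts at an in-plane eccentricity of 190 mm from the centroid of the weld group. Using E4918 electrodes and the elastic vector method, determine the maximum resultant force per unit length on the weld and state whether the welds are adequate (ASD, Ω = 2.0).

f_max ≈ 1030 N/mm; adequate

E49XX → F_EXX = 490 MPa.
Total weld length L_w = 480 mm. Treat welds as unit-width lines.
Polar moment about centroid: J = 2[d³/12 + d(b/2)²] = 2[240³/12 + 240×40²] = 3072000 mm³.
Direct shear f_v = P/L_w = 118×10³ / 480 = 245.8 N/mm (vertical).
Torsion M = P·e = 118×10³ × 190 = 22420000 N·mm.
Critical point at (x, y) = (40, 120) from centroid. f_tx = M·y/J = 875.8 N/mm; f_ty = M·x/J = 291.9 N/mm.
Resultant f_max = √[f_tx² + (f_v + f_ty)²] = √[875.8² + (245.8 + 291.9)²] = 1028 N/mm.
Capacity per unit length: r_n/Ω = (1/2.0) × 0.6 × 490 × (0.707 × 16) = 1663 N/mm.
1028 ≤ 1663 → adequate.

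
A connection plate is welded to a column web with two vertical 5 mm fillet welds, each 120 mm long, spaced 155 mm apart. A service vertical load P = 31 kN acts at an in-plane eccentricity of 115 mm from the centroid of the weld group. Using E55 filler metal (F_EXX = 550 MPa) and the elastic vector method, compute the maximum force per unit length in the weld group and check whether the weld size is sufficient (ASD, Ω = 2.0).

f_max ≈ 314 N/mm; adequate

Total weld length L_w = 240 mm. Treat welds as unit-width lines.
Polar moment about centroid: J = 2[d³/12 + d(b/2)²] = 2[120³/12 + 120×77.5²] = 1730000 mm³.
Direct shear f_v = P/L_w = 31×10³ / 240 = 129.2 N/mm (vertical).
Torsion M = P·e = 31×10³ × 115 = 3565000 N·mm.
Critical point at (x, y) = (77.5, 60) from centroid. f_tx = M·y/J = 123.7 N/mm; f_ty = M·x/J = 159.7 N/mm.
Resultant f_max = √[f_tx² + (f_v + f_ty)²] = √[123.7² + (129.2 + 159.7)²] = 314.3 N/mm.
Capacity per unit length: r_n/Ω = (1/2.0) × 0.6 × 550 × (0.707 × 5) = 583.3 N/mm.
314.3 ≤ 583.3 → adequate.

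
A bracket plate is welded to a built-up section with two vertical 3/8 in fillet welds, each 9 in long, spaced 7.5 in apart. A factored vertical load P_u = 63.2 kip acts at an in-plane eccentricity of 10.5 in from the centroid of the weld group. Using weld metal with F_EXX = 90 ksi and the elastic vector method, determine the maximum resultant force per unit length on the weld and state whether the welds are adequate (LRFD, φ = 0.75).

f_max ≈ 12.9 kip/in; NOT adequate

Total weld length L_w = 18 in. Treat welds as unit-width lines.
Polar moment about centroid: J = 2[d³/12 + d(b/2)²] = 2[9³/12 + 9×3.75²] = 374.6 in³.
Direct shear f_v = P/L_w = 63.2 / 18 = 3.511 kip/in (vertical).
Torsion M = P·e = 63.2 × 10.5 = 663.6 kip·in.
Critical point at (x, y) = (3.75, 4.5) from centroid. f_tx = M·y/J = 7.971 kip/in; f_ty = M·x/J = 6.643 kip/in.
Resultant f_max = √[f_tx² + (f_v + f_ty)²] = √[7.971² + (3.511 + 6.643)²] = 12.91 kip/in.
Capacity per unit length: φr_n = 0.75 × 0.6 × 90 × (0.707 × 0.375) = 10.74 kip/in.
12.91 > 10.74 → NOT adequate.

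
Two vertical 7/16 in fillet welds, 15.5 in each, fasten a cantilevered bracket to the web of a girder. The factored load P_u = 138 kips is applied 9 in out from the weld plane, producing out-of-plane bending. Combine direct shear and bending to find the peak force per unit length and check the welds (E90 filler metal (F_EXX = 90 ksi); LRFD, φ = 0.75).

f_max ≈ 16.1 kip/in; NOT adequate

L_w = 2 × 15.5 = 31 in; section modulus (unit throat) S = 2 × L²/6 = 80.08 in².
Direct shear f_v = P/L_w = 138/31 = 4.452 kip/in.
Moment M = P × e = 138 × 9 = 1242 kip·in; bending f_b = M/S = 15.51 kip/in.
f_max = √(f_v² + f_b²) = √(4.452² + 15.51²) = 16.14 kip/in.
φr_n = 0.75 × 0.6 × 90 × (0.707 × 0.4375) = 12.53 kip/in → NOT adequate.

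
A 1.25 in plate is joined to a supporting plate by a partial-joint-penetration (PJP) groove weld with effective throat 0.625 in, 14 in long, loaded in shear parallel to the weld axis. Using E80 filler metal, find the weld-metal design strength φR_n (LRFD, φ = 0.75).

E80XX → F_EXX = 80 ksi.
Effective throat (given) t_e = 0.625 in.
A_we = 0.625 × 14 = 8.75 in².
F_nw = 0.6 F_EXX = 48 ksi.
φR_n = 0.75 × 48 × 8.75 = 315 kips.

φR_n ≈ 315 kips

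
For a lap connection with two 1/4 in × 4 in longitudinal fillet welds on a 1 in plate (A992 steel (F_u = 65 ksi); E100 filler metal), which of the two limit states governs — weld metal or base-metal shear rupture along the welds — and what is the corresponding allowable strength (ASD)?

R_n/Ω ≈ 42.4 kips (weld metal governs)

E100XX → F_EXX = 100 ksi.
t_e = 0.707 × 0.25 = 0.1767 in; L = 8 in.
Weld metal: R_n/Ω = (1/2.0) × 0.6 × 100 × 0.1767 × 8 = 42.42 kips.
Base metal (shear rupture): R_n/Ω = (1/2.0) × 0.6 × 65 × 1 × 8 = 156 kips.
Governing: weld metal.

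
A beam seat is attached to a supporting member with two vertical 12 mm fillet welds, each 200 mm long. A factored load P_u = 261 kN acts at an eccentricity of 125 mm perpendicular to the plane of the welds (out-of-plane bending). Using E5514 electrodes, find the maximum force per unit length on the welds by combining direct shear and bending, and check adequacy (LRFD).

f_max ≈ 2530 N/mm; NOT adequate

E55XX → F_EXX = 550 MPa.
L_w = 2 × 200 = 400 mm; section modulus (unit throat) S = 2 × L²/6 = 13330 mm².
Direct shear f_v = P/L_w = 261×10³/400 = 652.5 N/mm.
Moment M = P × e = 261×10³ × 125 = 32625000 N·mm; bending f_b = M/S = 2447 N/mm.
f_max = √(f_v² + f_b²) = √(652.5² + 2447²) = 2532 N/mm.
φr_n = 0.75 × 0.6 × 550 × (0.707 × 12) = 2100 N/mm → NOT adequate.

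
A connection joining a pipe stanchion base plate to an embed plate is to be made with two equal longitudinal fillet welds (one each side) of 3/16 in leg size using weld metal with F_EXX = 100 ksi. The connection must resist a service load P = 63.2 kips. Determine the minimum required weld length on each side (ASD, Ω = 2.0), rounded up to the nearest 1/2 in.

Throat t_e = 0.707 × 0.1875 = 0.1326 in.
r_n/Ω = (0.6 × 100 × 0.1326) / 2.0 = 3.977 kip/in.
L_req = P / (r_n/Ω) = 63.2 / 3.977 = 15.89 in total.
Per side: 15.89 / 2 = 7.946 in.
Round up → use L = 8 in on each side.

L = 8 in on each side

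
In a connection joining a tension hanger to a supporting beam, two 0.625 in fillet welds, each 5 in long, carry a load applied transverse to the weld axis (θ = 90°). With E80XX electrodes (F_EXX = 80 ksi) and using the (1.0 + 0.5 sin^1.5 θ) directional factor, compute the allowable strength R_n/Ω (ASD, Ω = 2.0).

t_e = 0.707 × 0.625 = 0.4419 in; A_we = 0.4419 × 10 = 4.419 in².
Directional factor: 1.0 + 0.5 sin^1.5(90°) = 1.5.
F_nw = 0.6 × 80 × 1.5 = 72 ksi.
R_n/Ω = (72 × 4.419) / 2.0 = 159.1 kip.

R_n/Ω ≈ 159 kip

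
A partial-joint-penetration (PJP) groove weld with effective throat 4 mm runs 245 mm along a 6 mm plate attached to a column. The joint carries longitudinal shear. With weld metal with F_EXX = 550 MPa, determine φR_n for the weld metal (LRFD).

φR_n ≈ 243 kN

Effective throat (given) t_e = 4 mm.
A_we = 4 × 245 = 980 mm².
F_nw = 0.6 F_EXX = 330 MPa.
φR_n = 0.75 × 330 × 980 × 10⁻³ = 242.6 kN.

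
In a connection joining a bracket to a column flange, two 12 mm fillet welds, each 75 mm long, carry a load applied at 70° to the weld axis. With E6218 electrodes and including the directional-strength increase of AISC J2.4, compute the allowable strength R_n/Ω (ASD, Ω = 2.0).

R_n/Ω ≈ 345 kN

E62XX → F_EXX = 620 MPa.
t_e = 0.707 × 12 = 8.484 mm; A_we = 8.484 × 150 = 1273 mm².
Directional factor: 1.0 + 0.5 sin^1.5(70°) = 1.455.
F_nw = 0.6 × 620 × 1.455 = 541.4 MPa.
R_n/Ω = (541.4 × 1273) / 2.0 × 10⁻³ = 344.5 kN.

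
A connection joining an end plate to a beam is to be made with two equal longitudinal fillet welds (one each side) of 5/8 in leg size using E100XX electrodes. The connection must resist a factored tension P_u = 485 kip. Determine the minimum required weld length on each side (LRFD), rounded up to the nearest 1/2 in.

E100XX → F_EXX = 100 ksi.
Throat t_e = 0.707 × 0.625 = 0.4419 in.
φr_n = 0.75 × 0.6 × 100 × 0.4419 = 19.88 kip/in.
L_req = P_u / φr_n = 485 / 19.88 = 24.39 in total.
Per side: 24.39 / 2 = 12.2 in.
Round up → use L = 12.5 in on each side.

L = 12.5 in on each side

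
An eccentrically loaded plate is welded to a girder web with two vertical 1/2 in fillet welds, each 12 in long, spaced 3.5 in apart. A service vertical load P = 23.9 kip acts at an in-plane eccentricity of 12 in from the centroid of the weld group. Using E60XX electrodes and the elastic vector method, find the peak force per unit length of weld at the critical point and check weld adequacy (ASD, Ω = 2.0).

f_max ≈ 5.32 kip/in; adequate

E60XX → F_EXX = 60 ksi.
Total weld length L_w = 24 in. Treat welds as unit-width lines.
Polar moment about centroid: J = 2[d³/12 + d(b/2)²] = 2[12³/12 + 12×1.75²] = 361.5 in³.
Direct shear f_v = P/L_w = 23.9 / 24 = 0.9958 kip/in (vertical).
Torsion M = P·e = 23.9 × 12 = 286.8 kip·in.
Critical point at (x, y) = (1.75, 6) from centroid. f_tx = M·y/J = 4.76 kip/in; f_ty = M·x/J = 1.388 kip/in.
Resultant f_max = √[f_tx² + (f_v + f_ty)²] = √[4.76² + (0.9958 + 1.388)²] = 5.324 kip/in.
Capacity per unit length: r_n/Ω = (1/2.0) × 0.6 × 60 × (0.707 × 0.5) = 6.363 kip/in.
5.324 ≤ 6.363 → adequate.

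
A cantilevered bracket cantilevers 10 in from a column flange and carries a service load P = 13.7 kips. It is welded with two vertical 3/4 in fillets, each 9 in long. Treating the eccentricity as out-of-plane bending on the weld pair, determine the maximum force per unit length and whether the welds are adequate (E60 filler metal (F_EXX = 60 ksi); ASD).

L_w = 2 × 9 = 18 in; section modulus (unit throat) S = 2 × L²/6 = 27 in².
Direct shear f_v = P/L_w = 13.7/18 = 0.7611 kip/in.
Moment M = P × e = 13.7 × 10 = 137 kip·in; bending f_b = M/S = 5.074 kip/in.
f_max = √(f_v² + f_b²) = √(0.7611² + 5.074²) = 5.131 kip/in.
r_n/Ω = (1/2.0) × 0.6 × 60 × (0.707 × 0.75) = 9.544 kip/in → adequate.

f_max ≈ 5.13 kip/in; adequate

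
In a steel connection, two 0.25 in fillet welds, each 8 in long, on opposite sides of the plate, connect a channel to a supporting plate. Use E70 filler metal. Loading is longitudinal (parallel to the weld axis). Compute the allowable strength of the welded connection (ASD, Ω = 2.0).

E70XX → F_EXX = 70 ksi.
Effective throat t_e = 0.707 × 0.25 = 0.1767 in.
Total length L = 16 in; A_we = 0.1767 × 16 = 2.828 in².
F_nw = 0.6 F_EXX = 0.6 × 70 = 42 ksi.
R_n = 42 × 2.828 = 118.8 kip; R_n/Ω = 118.8/2.0 = 59.39 kip.

R_n/Ω ≈ 59.4 kip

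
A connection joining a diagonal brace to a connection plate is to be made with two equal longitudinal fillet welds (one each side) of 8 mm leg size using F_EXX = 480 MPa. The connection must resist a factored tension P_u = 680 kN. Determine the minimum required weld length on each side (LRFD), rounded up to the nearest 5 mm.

Throat t_e = 0.707 × 8 = 5.656 mm.
φr_n = 0.75 × 0.6 × 480 × 5.656 × 10⁻³ = 1.222 kN/mm.
L_req = P_u / φr_n = 680 / 1.222 = 556.6 mm total.
Per side: 556.6 / 2 = 278.3 mm.
Round up → use L = 280 mm on each side.

L = 280 mm on each side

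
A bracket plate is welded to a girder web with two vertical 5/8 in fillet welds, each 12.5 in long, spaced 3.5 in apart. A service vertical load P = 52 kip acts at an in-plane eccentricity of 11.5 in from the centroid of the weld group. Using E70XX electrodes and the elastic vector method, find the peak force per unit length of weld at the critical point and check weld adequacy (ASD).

E70XX → F_EXX = 70 ksi.
Total weld length L_w = 25 in. Treat welds as unit-width lines.
Polar moment about centroid: J = 2[d³/12 + d(b/2)²] = 2[12.5³/12 + 12.5×1.75²] = 402.1 in³.
Direct shear f_v = P/L_w = 52 / 25 = 2.08 kip/in (vertical).
Torsion M = P·e = 52 × 11.5 = 598 kip·in.
Critical point at (x, y) = (1.75, 6.25) from centroid. f_tx = M·y/J = 9.295 kip/in; f_ty = M·x/J = 2.603 kip/in.
Resultant f_max = √[f_tx² + (f_v + f_ty)²] = √[9.295² + (2.08 + 2.603)²] = 10.41 kip/in.
Capacity per unit length: r_n/Ω = (1/2.0) × 0.6 × 70 × (0.707 × 0.625) = 9.279 kip/in.
10.41 > 9.279 → NOT adequate.

f_max ≈ 10.4 kip/in; NOT adequate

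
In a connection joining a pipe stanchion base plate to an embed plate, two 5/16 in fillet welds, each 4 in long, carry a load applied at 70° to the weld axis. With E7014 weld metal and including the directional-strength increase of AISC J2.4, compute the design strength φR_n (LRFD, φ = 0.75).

E70XX → F_EXX = 70 ksi.
t_e = 0.707 × 0.3125 = 0.2209 in; A_we = 0.2209 × 8 = 1.767 in².
Directional factor: 1.0 + 0.5 sin^1.5(70°) = 1.455.
F_nw = 0.6 × 70 × 1.455 = 61.13 ksi.
φR_n = 0.75 × 61.13 × 1.767 = 81.03 kip.

φR_n ≈ 81 kip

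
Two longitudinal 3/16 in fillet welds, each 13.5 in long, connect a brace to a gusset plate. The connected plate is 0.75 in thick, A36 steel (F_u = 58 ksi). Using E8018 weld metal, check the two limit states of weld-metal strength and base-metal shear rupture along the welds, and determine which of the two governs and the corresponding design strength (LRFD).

φR_n ≈ 129 kips (weld metal governs)

E80XX → F_EXX = 80 ksi.
t_e = 0.707 × 0.1875 = 0.1326 in; L = 27 in.
Weld metal: φR_n = 0.75 × 0.6 × 80 × 0.1326 × 27 = 128.9 kips.
Base metal (shear rupture): φR_n = 0.75 × 0.6 × 58 × 0.75 × 27 = 528.5 kips.
Governing: weld metal.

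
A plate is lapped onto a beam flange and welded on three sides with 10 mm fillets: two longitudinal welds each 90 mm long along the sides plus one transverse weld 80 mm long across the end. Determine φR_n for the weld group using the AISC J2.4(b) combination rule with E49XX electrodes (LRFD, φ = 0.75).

E49XX → F_EXX = 490 MPa.
t_e = 0.707 × 10 = 7.07 mm.
R_nwl = 0.6 × 490 × 7.07 × 180 × 10⁻³ = 374.1 kN (longitudinal, 2 welds).
R_nwt = 0.6 × 490 × 7.07 × 80 × 10⁻³ = 166.3 kN (transverse, base value).
(i) R_nwl + R_nwt = 540.4 kN; (ii) 0.85 R_nwl + 1.5 R_nwt = 567.5 kN.
R_n = max = 567.5 kN [governs: (ii)]; φR_n = 425.6 kN.

φR_n ≈ 426 kN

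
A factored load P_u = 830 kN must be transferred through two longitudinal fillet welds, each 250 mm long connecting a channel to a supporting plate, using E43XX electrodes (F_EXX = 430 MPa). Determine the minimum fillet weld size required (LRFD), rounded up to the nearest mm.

Total weld length L = 500 mm.
Required throat t_e = P_u / (φ × 0.6 F_EXX × L) = 830 / (0.75 × 0.6 × 430 × 500 × 10⁻³) = 8.579 mm.
Required leg w = t_e / 0.707 = 12.13 mm → use 13 mm.

w = 13 mm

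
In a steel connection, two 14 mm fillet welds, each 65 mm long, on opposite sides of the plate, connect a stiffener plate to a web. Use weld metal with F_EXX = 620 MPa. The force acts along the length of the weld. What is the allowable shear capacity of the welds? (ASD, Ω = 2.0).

Effective throat t_e = 0.707 × 14 = 9.898 mm.
Total length L = 130 mm; A_we = 9.898 × 130 = 1287 mm².
F_nw = 0.6 F_EXX = 0.6 × 620 = 372 MPa.
R_n = 372 × 1287 × 10⁻³ = 478.7 kN; R_n/Ω = 478.7/2.0 = 239.3 kN.

R_n/Ω ≈ 239 kN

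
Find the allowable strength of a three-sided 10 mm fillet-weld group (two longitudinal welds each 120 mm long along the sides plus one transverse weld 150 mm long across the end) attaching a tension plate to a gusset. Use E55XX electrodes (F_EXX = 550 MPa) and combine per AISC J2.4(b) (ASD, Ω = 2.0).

R_n/Ω ≈ 500 kN

t_e = 0.707 × 10 = 7.07 mm.
R_nwl = 0.6 × 550 × 7.07 × 240 × 10⁻³ = 559.9 kN (longitudinal, 2 welds).
R_nwt = 0.6 × 550 × 7.07 × 150 × 10⁻³ = 350 kN (transverse, base value).
(i) R_nwl + R_nwt = 909.9 kN; (ii) 0.85 R_nwl + 1.5 R_nwt = 1001 kN.
R_n = max = 1001 kN [governs: (ii)]; R_n/Ω = 500.4 kN.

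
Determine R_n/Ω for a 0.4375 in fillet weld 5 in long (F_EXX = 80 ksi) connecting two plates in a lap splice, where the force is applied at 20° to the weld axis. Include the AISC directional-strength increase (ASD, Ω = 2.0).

R_n/Ω ≈ 40.8 kips

t_e = 0.707 × 0.4375 = 0.3093 in; A_we = 0.3093 × 5 = 1.547 in².
Directional factor: 1.0 + 0.5 sin^1.5(20°) = 1.1.
F_nw = 0.6 × 80 × 1.1 = 52.8 ksi.
R_n/Ω = (52.8 × 1.547) / 2.0 = 40.83 kips.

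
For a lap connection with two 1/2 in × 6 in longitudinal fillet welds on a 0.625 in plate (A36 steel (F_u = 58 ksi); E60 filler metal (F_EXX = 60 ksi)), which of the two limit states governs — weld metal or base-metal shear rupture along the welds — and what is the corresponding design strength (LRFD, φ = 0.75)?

t_e = 0.707 × 0.5 = 0.3535 in; L = 12 in.
Weld metal: φR_n = 0.75 × 0.6 × 60 × 0.3535 × 12 = 114.5 kip.
Base metal (shear rupture): φR_n = 0.75 × 0.6 × 58 × 0.625 × 12 = 195.8 kip.
Governing: weld metal.

φR_n ≈ 115 kip (weld metal governs)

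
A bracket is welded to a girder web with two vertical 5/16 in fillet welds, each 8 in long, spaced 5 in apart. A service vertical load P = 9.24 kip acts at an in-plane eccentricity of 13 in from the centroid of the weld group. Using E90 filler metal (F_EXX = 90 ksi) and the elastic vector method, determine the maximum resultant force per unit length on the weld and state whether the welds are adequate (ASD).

Total weld length L_w = 16 in. Treat welds as unit-width lines.
Polar moment about centroid: J = 2[d³/12 + d(b/2)²] = 2[8³/12 + 8×2.5²] = 185.3 in³.
Direct shear f_v = P/L_w = 9.24 / 16 = 0.5775 kip/in (vertical).
Torsion M = P·e = 9.24 × 13 = 120.12 kip·in.
Critical point at (x, y) = (2.5, 4) from centroid. f_tx = M·y/J = 2.593 kip/in; f_ty = M·x/J = 1.62 kip/in.
Resultant f_max = √[f_tx² + (f_v + f_ty)²] = √[2.593² + (0.5775 + 1.62)²] = 3.399 kip/in.
Capacity per unit length: r_n/Ω = (1/2.0) × 0.6 × 90 × (0.707 × 0.3125) = 5.965 kip/in.
3.399 ≤ 5.965 → adequate.

f_max ≈ 3.4 kip/in; adequate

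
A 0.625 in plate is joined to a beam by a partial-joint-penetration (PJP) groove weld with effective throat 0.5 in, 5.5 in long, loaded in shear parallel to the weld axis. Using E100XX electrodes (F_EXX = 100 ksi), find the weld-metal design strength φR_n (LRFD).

φR_n ≈ 124 kips

Effective throat (given) t_e = 0.5 in.
A_we = 0.5 × 5.5 = 2.75 in².
F_nw = 0.6 F_EXX = 60 ksi.
φR_n = 0.75 × 60 × 2.75 = 123.8 kips.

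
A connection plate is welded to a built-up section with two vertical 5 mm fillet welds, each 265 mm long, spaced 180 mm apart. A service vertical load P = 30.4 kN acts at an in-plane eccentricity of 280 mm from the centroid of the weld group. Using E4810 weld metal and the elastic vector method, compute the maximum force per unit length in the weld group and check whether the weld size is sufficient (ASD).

f_max ≈ 222 N/mm; adequate

E48XX → F_EXX = 480 MPa.
Total weld length L_w = 530 mm. Treat welds as unit-width lines.
Polar moment about centroid: J = 2[d³/12 + d(b/2)²] = 2[265³/12 + 265×90²] = 7395000 mm³.
Direct shear f_v = P/L_w = 30.4×10³ / 530 = 57.36 N/mm (vertical).
Torsion M = P·e = 30.4×10³ × 280 = 8512000 N·mm.
Critical point at (x, y) = (90, 132.5) from centroid. f_tx = M·y/J = 152.5 N/mm; f_ty = M·x/J = 103.6 N/mm.
Resultant f_max = √[f_tx² + (f_v + f_ty)²] = √[152.5² + (57.36 + 103.6)²] = 221.7 N/mm.
Capacity per unit length: r_n/Ω = (1/2.0) × 0.6 × 480 × (0.707 × 5) = 509 N/mm.
221.7 ≤ 509 → adequate.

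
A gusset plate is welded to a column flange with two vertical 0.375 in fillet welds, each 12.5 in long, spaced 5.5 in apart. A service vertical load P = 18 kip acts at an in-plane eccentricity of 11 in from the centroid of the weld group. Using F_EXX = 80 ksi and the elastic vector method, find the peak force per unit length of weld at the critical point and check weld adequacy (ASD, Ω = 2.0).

Total weld length L_w = 25 in. Treat welds as unit-width lines.
Polar moment about centroid: J = 2[d³/12 + d(b/2)²] = 2[12.5³/12 + 12.5×2.75²] = 514.6 in³.
Direct shear f_v = P/L_w = 18 / 25 = 0.72 kip/in (vertical).
Torsion M = P·e = 18 × 11 = 198 kip·in.
Critical point at (x, y) = (2.75, 6.25) from centroid. f_tx = M·y/J = 2.405 kip/in; f_ty = M·x/J = 1.058 kip/in.
Resultant f_max = √[f_tx² + (f_v + f_ty)²] = √[2.405² + (0.72 + 1.058)²] = 2.991 kip/in.
Capacity per unit length: r_n/Ω = (1/2.0) × 0.6 × 80 × (0.707 × 0.375) = 6.363 kip/in.
2.991 ≤ 6.363 → adequate.

f_max ≈ 2.99 kip/in; adequate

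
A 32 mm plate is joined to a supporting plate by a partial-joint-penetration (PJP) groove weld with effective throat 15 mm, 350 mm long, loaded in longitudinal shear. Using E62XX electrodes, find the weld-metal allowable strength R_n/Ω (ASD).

R_n/Ω ≈ 976 kN

E62XX → F_EXX = 620 MPa.
Effective throat (given) t_e = 15 mm.
A_we = 15 × 350 = 5250 mm².
F_nw = 0.6 F_EXX = 372 MPa.
R_n/Ω = (372 × 5250) / 2.0 × 10⁻³ = 976.5 kN.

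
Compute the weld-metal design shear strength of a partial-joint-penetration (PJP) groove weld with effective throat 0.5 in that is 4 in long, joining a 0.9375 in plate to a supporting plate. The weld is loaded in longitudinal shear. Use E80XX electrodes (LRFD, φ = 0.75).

φR_n ≈ 72 kip

E80XX → F_EXX = 80 ksi.
Effective throat (given) t_e = 0.5 in.
A_we = 0.5 × 4 = 2 in².
F_nw = 0.6 F_EXX = 48 ksi.
φR_n = 0.75 × 48 × 2 = 72 kip.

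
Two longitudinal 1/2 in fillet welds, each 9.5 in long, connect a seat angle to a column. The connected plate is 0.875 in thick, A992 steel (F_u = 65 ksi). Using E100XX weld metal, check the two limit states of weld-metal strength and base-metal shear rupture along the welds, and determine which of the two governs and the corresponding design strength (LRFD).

φR_n ≈ 302 kips (weld metal governs)

E100XX → F_EXX = 100 ksi.
t_e = 0.707 × 0.5 = 0.3535 in; L = 19 in.
Weld metal: φR_n = 0.75 × 0.6 × 100 × 0.3535 × 19 = 302.2 kips.
Base metal (shear rupture): φR_n = 0.75 × 0.6 × 65 × 0.875 × 19 = 486.3 kips.
Governing: weld metal.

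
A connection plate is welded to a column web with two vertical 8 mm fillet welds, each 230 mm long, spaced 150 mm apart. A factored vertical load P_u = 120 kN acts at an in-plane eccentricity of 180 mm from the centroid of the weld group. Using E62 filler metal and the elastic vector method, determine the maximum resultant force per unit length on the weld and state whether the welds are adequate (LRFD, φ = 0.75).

E62XX → F_EXX = 620 MPa.
Total weld length L_w = 460 mm. Treat welds as unit-width lines.
Polar moment about centroid: J = 2[d³/12 + d(b/2)²] = 2[230³/12 + 230×75²] = 4615000 mm³.
Direct shear f_v = P/L_w = 120×10³ / 460 = 260.9 N/mm (vertical).
Torsion M = P·e = 120×10³ × 180 = 21600000 N·mm.
Critical point at (x, y) = (75, 115) from centroid. f_tx = M·y/J = 538.2 N/mm; f_ty = M·x/J = 351 N/mm.
Resultant f_max = √[f_tx² + (f_v + f_ty)²] = √[538.2² + (260.9 + 351)²] = 814.9 N/mm.
Capacity per unit length: φr_n = 0.75 × 0.6 × 620 × (0.707 × 8) = 1578 N/mm.
814.9 ≤ 1578 → adequate.

f_max ≈ 815 N/mm; adequate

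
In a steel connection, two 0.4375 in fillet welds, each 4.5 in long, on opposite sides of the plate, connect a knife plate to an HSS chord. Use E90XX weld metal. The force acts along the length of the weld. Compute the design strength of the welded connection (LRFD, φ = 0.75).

E90XX → F_EXX = 90 ksi.
Effective throat t_e = 0.707 × 0.4375 = 0.3093 in.
Total length L = 9 in; A_we = 0.3093 × 9 = 2.784 in².
F_nw = 0.6 F_EXX = 0.6 × 90 = 54 ksi.
φR_n = 0.75 × 54 × 2.784 = 112.7 kips.

φR_n ≈ 113 kips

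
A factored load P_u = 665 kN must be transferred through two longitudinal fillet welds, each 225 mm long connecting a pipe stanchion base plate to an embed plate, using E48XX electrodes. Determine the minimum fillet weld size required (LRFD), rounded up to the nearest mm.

w = 10 mm

E48XX → F_EXX = 480 MPa.
Total weld length L = 450 mm.
Required throat t_e = P_u / (φ × 0.6 F_EXX × L) = 665 / (0.75 × 0.6 × 480 × 450 × 10⁻³) = 6.842 mm.
Required leg w = t_e / 0.707 = 9.677 mm → use 10 mm.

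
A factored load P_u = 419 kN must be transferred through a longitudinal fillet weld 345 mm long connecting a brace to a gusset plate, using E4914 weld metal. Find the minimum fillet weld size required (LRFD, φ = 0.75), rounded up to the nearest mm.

E49XX → F_EXX = 490 MPa.
Total weld length L = 345 mm.
Required throat t_e = P_u / (φ × 0.6 F_EXX × L) = 419 / (0.75 × 0.6 × 490 × 345 × 10⁻³) = 5.508 mm.
Required leg w = t_e / 0.707 = 7.791 mm → use 8 mm.

w = 8 mm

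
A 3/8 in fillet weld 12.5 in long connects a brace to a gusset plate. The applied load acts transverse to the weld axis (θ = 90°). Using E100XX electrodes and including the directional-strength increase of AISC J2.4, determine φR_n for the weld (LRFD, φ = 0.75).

φR_n ≈ 224 kips

E100XX → F_EXX = 100 ksi.
t_e = 0.707 × 0.375 = 0.2651 in; A_we = 0.2651 × 12.5 = 3.314 in².
Directional factor: 1.0 + 0.5 sin^1.5(90°) = 1.5.
F_nw = 0.6 × 100 × 1.5 = 90 ksi.
φR_n = 0.75 × 90 × 3.314 = 223.7 kips.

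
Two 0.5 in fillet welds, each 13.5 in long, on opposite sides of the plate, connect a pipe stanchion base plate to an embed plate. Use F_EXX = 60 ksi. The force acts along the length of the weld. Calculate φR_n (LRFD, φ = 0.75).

φR_n ≈ 258 kip

Effective throat t_e = 0.707 × 0.5 = 0.3535 in.
Total length L = 27 in; A_we = 0.3535 × 27 = 9.544 in².
F_nw = 0.6 F_EXX = 0.6 × 60 = 36 ksi.
φR_n = 0.75 × 36 × 9.544 = 257.7 kip.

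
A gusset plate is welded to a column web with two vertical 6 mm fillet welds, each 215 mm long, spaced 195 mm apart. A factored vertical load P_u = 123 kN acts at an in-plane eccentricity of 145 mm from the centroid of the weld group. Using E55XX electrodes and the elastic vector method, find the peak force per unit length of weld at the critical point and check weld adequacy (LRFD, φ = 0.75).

f_max ≈ 677 N/mm; adequate

E55XX → F_EXX = 550 MPa.
Total weld length L_w = 430 mm. Treat welds as unit-width lines.
Polar moment about centroid: J = 2[d³/12 + d(b/2)²] = 2[215³/12 + 215×97.5²] = 5744000 mm³.
Direct shear f_v = P/L_w = 123×10³ / 430 = 286 N/mm (vertical).
Torsion M = P·e = 123×10³ × 145 = 17835000 N·mm.
Critical point at (x, y) = (97.5, 107.5) from centroid. f_tx = M·y/J = 333.8 N/mm; f_ty = M·x/J = 302.7 N/mm.
Resultant f_max = √[f_tx² + (f_v + f_ty)²] = √[333.8² + (286 + 302.7)²] = 676.8 N/mm.
Capacity per unit length: φr_n = 0.75 × 0.6 × 550 × (0.707 × 6) = 1050 N/mm.
676.8 ≤ 1050 → adequate.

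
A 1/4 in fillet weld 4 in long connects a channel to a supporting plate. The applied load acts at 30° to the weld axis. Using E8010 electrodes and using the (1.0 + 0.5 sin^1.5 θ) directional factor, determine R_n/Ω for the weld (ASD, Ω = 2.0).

E80XX → F_EXX = 80 ksi.
t_e = 0.707 × 0.25 = 0.1767 in; A_we = 0.1767 × 4 = 0.707 in².
Directional factor: 1.0 + 0.5 sin^1.5(30°) = 1.177.
F_nw = 0.6 × 80 × 1.177 = 56.49 ksi.
R_n/Ω = (56.49 × 0.707) / 2.0 = 19.97 kips.

R_n/Ω ≈ 20 kips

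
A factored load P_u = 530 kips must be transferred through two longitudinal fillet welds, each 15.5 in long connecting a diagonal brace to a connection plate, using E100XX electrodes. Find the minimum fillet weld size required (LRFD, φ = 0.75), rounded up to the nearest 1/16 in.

w = 9/16 in

E100XX → F_EXX = 100 ksi.
Total weld length L = 31 in.
Required throat t_e = P_u / (φ × 0.6 F_EXX × L) = 530 / (0.75 × 0.6 × 100 × 31) = 0.3799 in.
Required leg w = t_e / 0.707 = 0.5374 in → use 9/16 in.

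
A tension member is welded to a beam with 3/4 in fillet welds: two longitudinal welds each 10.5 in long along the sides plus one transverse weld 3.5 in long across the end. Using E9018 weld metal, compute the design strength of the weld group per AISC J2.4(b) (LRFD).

E90XX → F_EXX = 90 ksi.
t_e = 0.707 × 0.75 = 0.5302 in.
R_nwl = 0.6 × 90 × 0.5302 × 21 = 601.3 kip (longitudinal, 2 welds).
R_nwt = 0.6 × 90 × 0.5302 × 3.5 = 100.2 kip (transverse, base value).
(i) R_nwl + R_nwt = 701.5 kip; (ii) 0.85 R_nwl + 1.5 R_nwt = 661.4 kip.
R_n = max = 701.5 kip [governs: (i)]; φR_n = 526.1 kip.

φR_n ≈ 526 kip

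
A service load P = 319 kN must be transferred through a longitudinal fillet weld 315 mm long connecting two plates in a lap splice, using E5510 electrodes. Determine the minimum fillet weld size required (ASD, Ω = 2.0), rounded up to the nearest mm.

w = 9 mm

E55XX → F_EXX = 550 MPa.
Total weld length L = 315 mm.
Required throat t_e = P × Ω / (0.6 F_EXX × L) = 319 × 2.0 / (0.6 × 550 × 315 × 10⁻³) = 6.138 mm.
Required leg w = t_e / 0.707 = 8.681 mm → use 9 mm.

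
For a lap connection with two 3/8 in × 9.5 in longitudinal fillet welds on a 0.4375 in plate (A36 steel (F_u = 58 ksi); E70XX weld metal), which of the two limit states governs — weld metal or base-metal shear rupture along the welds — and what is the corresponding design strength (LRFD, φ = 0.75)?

E70XX → F_EXX = 70 ksi.
t_e = 0.707 × 0.375 = 0.2651 in; L = 19 in.
Weld metal: φR_n = 0.75 × 0.6 × 70 × 0.2651 × 19 = 158.7 kip.
Base metal (shear rupture): φR_n = 0.75 × 0.6 × 58 × 0.4375 × 19 = 217 kip.
Governing: weld metal.

φR_n ≈ 159 kip (weld metal governs)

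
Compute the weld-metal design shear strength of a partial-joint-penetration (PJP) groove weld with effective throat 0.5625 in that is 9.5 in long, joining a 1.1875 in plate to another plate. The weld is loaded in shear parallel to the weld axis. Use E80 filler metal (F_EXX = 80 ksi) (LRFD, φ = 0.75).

Effective throat (given) t_e = 0.5625 in.
A_we = 0.5625 × 9.5 = 5.344 in².
F_nw = 0.6 F_EXX = 48 ksi.
φR_n = 0.75 × 48 × 5.344 = 192.4 kip.

φR_n ≈ 192 kip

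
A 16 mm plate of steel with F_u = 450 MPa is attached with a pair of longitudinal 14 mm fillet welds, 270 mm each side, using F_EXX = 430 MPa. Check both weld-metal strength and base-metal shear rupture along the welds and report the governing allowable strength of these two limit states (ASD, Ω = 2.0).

R_n/Ω ≈ 689 kN (weld metal governs)

t_e = 0.707 × 14 = 9.898 mm; L = 540 mm.
Weld metal: R_n/Ω = (1/2.0) × 0.6 × 430 × 9.898 × 540 × 10⁻³ = 689.5 kN.
Base metal (shear rupture): R_n/Ω = (1/2.0) × 0.6 × 450 × 16 × 540 × 10⁻³ = 1166 kN.
Governing: weld metal.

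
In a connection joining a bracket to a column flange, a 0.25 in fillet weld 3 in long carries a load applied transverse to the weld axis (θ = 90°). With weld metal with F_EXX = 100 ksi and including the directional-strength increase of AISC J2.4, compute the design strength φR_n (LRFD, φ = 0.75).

φR_n ≈ 35.8 kips

t_e = 0.707 × 0.25 = 0.1767 in; A_we = 0.1767 × 3 = 0.5302 in².
Directional factor: 1.0 + 0.5 sin^1.5(90°) = 1.5.
F_nw = 0.6 × 100 × 1.5 = 90 ksi.
φR_n = 0.75 × 90 × 0.5302 = 35.79 kips.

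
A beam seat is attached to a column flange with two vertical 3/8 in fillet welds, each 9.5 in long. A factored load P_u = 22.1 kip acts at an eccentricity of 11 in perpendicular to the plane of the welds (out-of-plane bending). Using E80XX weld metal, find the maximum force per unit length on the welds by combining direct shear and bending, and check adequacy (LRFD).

E80XX → F_EXX = 80 ksi.
L_w = 2 × 9.5 = 19 in; section modulus (unit throat) S = 2 × L²/6 = 30.08 in².
Direct shear f_v = P/L_w = 22.1/19 = 1.163 kip/in.
Moment M = P × e = 22.1 × 11 = 243.1 kip·in; bending f_b = M/S = 8.081 kip/in.
f_max = √(f_v² + f_b²) = √(1.163² + 8.081²) = 8.164 kip/in.
φr_n = 0.75 × 0.6 × 80 × (0.707 × 0.375) = 9.544 kip/in → adequate.

f_max ≈ 8.16 kip/in; adequate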